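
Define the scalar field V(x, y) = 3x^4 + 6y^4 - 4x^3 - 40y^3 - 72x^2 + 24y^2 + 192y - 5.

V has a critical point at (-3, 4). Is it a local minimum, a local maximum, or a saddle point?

The mixed partial ∂²V/∂x∂y is 0, so the Hessian at any point is diag(V_xx, V_yy) = diag(12(3x^2 - 2x - 12), 24(3y^2 - 10y + 2)).
At (-3, 4): H = diag(252, 240).
Both eigenvalues are positive, so H is positive definite: a local minimum.

local minimum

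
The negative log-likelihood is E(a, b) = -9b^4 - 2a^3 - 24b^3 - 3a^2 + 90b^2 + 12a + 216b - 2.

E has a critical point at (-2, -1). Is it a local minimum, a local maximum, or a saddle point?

The mixed partial ∂²E/∂a∂b is 0, so the Hessian at any point is diag(E_aa, E_bb) = diag(-6(2a + 1), 36(-3b^2 - 4b + 5)).
At (-2, -1): H = diag(18, 216).
Both eigenvalues are positive, so H is positive definite: a local minimum.

local minimum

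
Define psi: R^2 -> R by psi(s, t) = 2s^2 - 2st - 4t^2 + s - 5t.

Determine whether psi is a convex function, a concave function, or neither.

neither

psi is quadratic, so its Hessian is the constant matrix H = [[4, -2], [-2, -8]].
det(H) = -36, tr(H) = -4.
det(H) < 0, so H is indefinite: neither convex nor concave.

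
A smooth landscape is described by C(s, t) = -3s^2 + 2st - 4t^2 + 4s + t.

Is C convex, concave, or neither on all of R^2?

concave

C is quadratic, so its Hessian is the constant matrix H = [[-6, 2], [2, -8]].
det(H) = 44, tr(H) = -14.
det(H) > 0 and tr(H) < 0, so H is negative definite everywhere: concave.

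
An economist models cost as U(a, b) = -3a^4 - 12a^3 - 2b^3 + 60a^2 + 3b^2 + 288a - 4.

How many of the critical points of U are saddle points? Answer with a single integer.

U separates as a function of a plus a function of b, so ∇U=0 decouples.
∂U/∂a = -12(a - 3)(a + 2)(a + 4) = 0 at a ∈ {-4, -2, 3}; ∂U/∂b = -6b(b - 1) = 0 at b ∈ {0, 1}.
The Hessian is diagonal: diag(U_aa, U_bb). Second derivatives: U_aa(-4)=-168, U_aa(-2)=120, U_aa(3)=-420; U_bb(0)=6, U_bb(1)=-6.
Saddle points occur where the two diagonal entries have opposite signs: (-4, 0), (-2, 1), (3, 0). Count: 3.

3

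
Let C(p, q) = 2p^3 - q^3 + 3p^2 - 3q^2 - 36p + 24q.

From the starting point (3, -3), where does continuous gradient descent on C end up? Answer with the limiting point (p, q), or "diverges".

C is separable, so gradient descent decouples: p follows -∂C/∂p, q follows -∂C/∂q.
∂C/∂p = 6(p - 2)(p + 3); at p=3 this is 36, so p decreases.
∂C/∂q = -3(q - 2)(q + 4); at q=-3 this is 15, so q decreases.
p converges to its nearest critical value 2 (a local min of the p-part); q converges to -4. The iterate converges to (2, -4).

(2, -4)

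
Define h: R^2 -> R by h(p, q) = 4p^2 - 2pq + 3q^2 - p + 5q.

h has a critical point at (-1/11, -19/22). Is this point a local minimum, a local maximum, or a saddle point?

The Hessian of h is constant: H = [[8, -2], [-2, 6]].
det(H) = 8·6 − (-2)² = 44.
det(H) > 0 and tr(H) = 14 > 0, so H is positive definite and the point is a local minimum.

local minimum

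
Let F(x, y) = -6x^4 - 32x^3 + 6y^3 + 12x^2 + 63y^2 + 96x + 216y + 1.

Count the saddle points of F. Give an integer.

3

F separates as a function of x plus a function of y, so ∇F=0 decouples.
∂F/∂x = -24(x - 1)(x + 1)(x + 4) = 0 at x ∈ {-4, -1, 1}; ∂F/∂y = 18(y + 3)(y + 4) = 0 at y ∈ {-4, -3}.
The Hessian is diagonal: diag(F_xx, F_yy). Second derivatives: F_xx(-4)=-360, F_xx(-1)=144, F_xx(1)=-240; F_yy(-4)=-18, F_yy(-3)=18.
Saddle points occur where the two diagonal entries have opposite signs: (-4, -3), (-1, -4), (1, -3). Count: 3.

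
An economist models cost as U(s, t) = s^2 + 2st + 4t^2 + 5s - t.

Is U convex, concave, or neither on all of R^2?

U is quadratic, so its Hessian is the constant matrix H = [[2, 2], [2, 8]].
det(H) = 12, tr(H) = 10.
det(H) > 0 and tr(H) > 0, so H is positive definite everywhere: convex.

convex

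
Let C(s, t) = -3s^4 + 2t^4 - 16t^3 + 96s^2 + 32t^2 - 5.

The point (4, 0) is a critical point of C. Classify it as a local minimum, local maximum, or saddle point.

The mixed partial ∂²C/∂s∂t is 0, so the Hessian at any point is diag(C_ss, C_tt) = diag(12(-3s^2 + 16), 8(3t^2 - 12t + 8)).
At (4, 0): H = diag(-384, 64).
The eigenvalues have opposite signs, so H is indefinite: a saddle point.

saddle point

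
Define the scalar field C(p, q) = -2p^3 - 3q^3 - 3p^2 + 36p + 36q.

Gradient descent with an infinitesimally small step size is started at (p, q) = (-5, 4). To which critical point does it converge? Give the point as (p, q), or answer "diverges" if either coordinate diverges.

C is separable, so gradient descent decouples: p follows -∂C/∂p, q follows -∂C/∂q.
∂C/∂p = -6(p - 2)(p + 3); at p=-5 this is -84, so p increases.
∂C/∂q = -9(q - 2)(q + 2); at q=4 this is -108, so q increases.
The q-coordinate has no critical point in that direction and runs off to infinity.

diverges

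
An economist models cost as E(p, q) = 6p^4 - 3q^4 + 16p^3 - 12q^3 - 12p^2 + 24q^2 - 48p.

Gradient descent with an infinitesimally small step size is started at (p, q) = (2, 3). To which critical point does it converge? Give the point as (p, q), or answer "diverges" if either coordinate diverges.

E is separable, so gradient descent decouples: p follows -∂E/∂p, q follows -∂E/∂q.
∂E/∂p = 24(p - 1)(p + 1)(p + 2); at p=2 this is 288, so p decreases.
∂E/∂q = -12q(q - 1)(q + 4); at q=3 this is -504, so q increases.
The q-coordinate has no critical point in that direction and runs off to infinity.

diverges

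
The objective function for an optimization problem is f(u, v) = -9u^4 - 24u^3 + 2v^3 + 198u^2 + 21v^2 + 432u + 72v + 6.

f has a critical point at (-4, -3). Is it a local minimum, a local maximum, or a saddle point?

saddle point

The mixed partial ∂²f/∂u∂v is 0, so the Hessian at any point is diag(f_uu, f_vv) = diag(36(-3u^2 - 4u + 11), 6(2v + 7)).
At (-4, -3): H = diag(-756, 6).
The eigenvalues have opposite signs, so H is indefinite: a saddle point.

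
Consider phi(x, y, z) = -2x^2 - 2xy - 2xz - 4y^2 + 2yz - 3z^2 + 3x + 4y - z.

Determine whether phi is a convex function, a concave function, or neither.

concave

phi is quadratic, so its Hessian is the constant matrix H = [[-4, -2, -2], [-2, -8, 2], [-2, 2, -6]].
Leading principal minors: -4, 28, -104.
Signs alternate −, +, − ⇒ H ≺ 0 ⇒ concave.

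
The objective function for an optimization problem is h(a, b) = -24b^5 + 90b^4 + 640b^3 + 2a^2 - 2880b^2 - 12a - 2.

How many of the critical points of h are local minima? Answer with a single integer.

h separates as a function of a plus a function of b, so ∇h=0 decouples.
∂h/∂a = 4(a - 3) = 0 at a ∈ {3}; ∂h/∂b = -120b(b - 4)(b - 3)(b + 4) = 0 at b ∈ {-4, 0, 3, 4}.
The Hessian is diagonal: diag(h_aa, h_bb). Second derivatives: h_aa(3)=4; h_bb(-4)=26880, h_bb(0)=-5760, h_bb(3)=2520, h_bb(4)=-3840.
Local minima occur where both diagonal entries positive: (3, -4), (3, 3). Count: 2.

2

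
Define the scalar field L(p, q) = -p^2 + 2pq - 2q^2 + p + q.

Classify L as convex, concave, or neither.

L is quadratic, so its Hessian is the constant matrix H = [[-2, 2], [2, -4]].
det(H) = 4, tr(H) = -6.
det(H) > 0 and tr(H) < 0, so H is negative definite everywhere: concave.

concave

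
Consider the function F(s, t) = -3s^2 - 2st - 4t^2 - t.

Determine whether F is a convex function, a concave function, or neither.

F is quadratic, so its Hessian is the constant matrix H = [[-6, -2], [-2, -8]].
det(H) = 44, tr(H) = -14.
det(H) > 0 and tr(H) < 0, so H is negative definite everywhere: concave.

concave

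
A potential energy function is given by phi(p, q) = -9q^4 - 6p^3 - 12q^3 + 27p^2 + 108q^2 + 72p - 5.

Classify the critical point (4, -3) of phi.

local maximum

The mixed partial ∂²phi/∂p∂q is 0, so the Hessian at any point is diag(phi_pp, phi_qq) = diag(18(-2p + 3), 36(-3q^2 - 2q + 6)).
At (4, -3): H = diag(-90, -540).
Both eigenvalues are negative, so H is negative definite: a local maximum.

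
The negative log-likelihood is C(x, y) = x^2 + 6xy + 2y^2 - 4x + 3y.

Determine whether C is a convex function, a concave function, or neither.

C is quadratic, so its Hessian is the constant matrix H = [[2, 6], [6, 4]].
det(H) = -28, tr(H) = 6.
det(H) < 0, so H is indefinite: neither convex nor concave.

neither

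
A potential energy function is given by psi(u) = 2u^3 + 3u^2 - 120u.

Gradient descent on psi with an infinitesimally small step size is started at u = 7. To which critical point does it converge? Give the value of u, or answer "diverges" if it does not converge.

psi'(u) = 6(u - 4)(u + 5), so psi'(7) = 216.
Gradient descent moves in the -psi' direction, i.e. u is decreasing.
The nearest critical point in that direction is u = 4, where psi'' = 54 > 0 (a local minimum). The iterate converges there.

4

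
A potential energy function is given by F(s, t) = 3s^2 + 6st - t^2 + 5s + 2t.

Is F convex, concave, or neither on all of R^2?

neither

F is quadratic, so its Hessian is the constant matrix H = [[6, 6], [6, -2]].
det(H) = -48, tr(H) = 4.
det(H) < 0, so H is indefinite: neither convex nor concave.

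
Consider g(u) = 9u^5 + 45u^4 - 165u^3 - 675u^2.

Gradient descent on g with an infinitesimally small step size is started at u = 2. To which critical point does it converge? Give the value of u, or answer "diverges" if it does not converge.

g'(u) = 45u(u - 3)(u + 2)(u + 5), so g'(2) = -2520.
Gradient descent moves in the -g' direction, i.e. u is increasing.
The nearest critical point in that direction is u = 3, where g'' = 5400 > 0 (a local minimum). The iterate converges there.

3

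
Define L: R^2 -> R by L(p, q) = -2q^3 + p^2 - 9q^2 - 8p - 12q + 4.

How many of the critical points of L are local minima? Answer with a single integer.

1

L separates as a function of p plus a function of q, so ∇L=0 decouples.
∂L/∂p = 2(p - 4) = 0 at p ∈ {4}; ∂L/∂q = -6(q + 1)(q + 2) = 0 at q ∈ {-2, -1}.
The Hessian is diagonal: diag(L_pp, L_qq). Second derivatives: L_pp(4)=2; L_qq(-2)=6, L_qq(-1)=-6.
Local minima occur where both diagonal entries positive: (4, -2). Count: 1.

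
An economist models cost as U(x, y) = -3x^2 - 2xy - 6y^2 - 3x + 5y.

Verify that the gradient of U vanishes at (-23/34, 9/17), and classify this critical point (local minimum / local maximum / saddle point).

∇U = (-6x - 2y - 3, -2x - 12y + 5); substituting (-23/34, 9/17) gives ∇U = (0, 0), so (-23/34, 9/17) is indeed a critical point.
The Hessian of U is constant: H = [[-6, -2], [-2, -12]].
det(H) = (-6)·(-12) − (-2)² = 68.
det(H) > 0 and tr(H) = -18 < 0, so H is negative definite and the point is a local maximum.

local maximum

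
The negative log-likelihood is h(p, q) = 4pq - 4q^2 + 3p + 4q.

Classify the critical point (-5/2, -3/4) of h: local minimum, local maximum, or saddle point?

The Hessian of h is constant: H = [[0, 4], [4, -8]].
det(H) = 0·(-8) − 4² = -16.
Since det(H) < 0, H is indefinite and the critical point is a saddle point.

saddle point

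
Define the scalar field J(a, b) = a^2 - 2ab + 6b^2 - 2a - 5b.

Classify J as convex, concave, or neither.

convex

J is quadratic, so its Hessian is the constant matrix H = [[2, -2], [-2, 12]].
det(H) = 20, tr(H) = 14.
det(H) > 0 and tr(H) > 0, so H is positive definite everywhere: convex.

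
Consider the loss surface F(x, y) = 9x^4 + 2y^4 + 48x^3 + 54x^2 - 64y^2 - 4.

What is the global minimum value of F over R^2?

F(x,y) separates as P(x) + Q(y) − 4, so its minimum is min P + min Q − 4.
P'(x) = 36x(x + 1)(x + 3) vanishes at x ∈ {-3, -1, 0}; Q'(y) = 8y(y - 4)(y + 4) vanishes at y ∈ {-4, 0, 4}.
Local minima of P (where P''>0): P(-3)=-81, P(0)=0. Local minima of Q: Q(-4)=-512, Q(4)=-512.
So the global minimum of F is P(-3) + Q(-4) − 4 = -81 − 512 − 4 = -597, attained at (-3, -4).

-597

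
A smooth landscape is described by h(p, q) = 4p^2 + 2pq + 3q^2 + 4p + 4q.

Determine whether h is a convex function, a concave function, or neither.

convex

h is quadratic, so its Hessian is the constant matrix H = [[8, 2], [2, 6]].
det(H) = 44, tr(H) = 14.
det(H) > 0 and tr(H) > 0, so H is positive definite everywhere: convex.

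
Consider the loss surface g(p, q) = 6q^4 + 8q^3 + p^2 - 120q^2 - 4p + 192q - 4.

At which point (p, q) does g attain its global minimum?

g(p,q) separates as A(p) + B(q) − 4, so its minimum is min A + min B − 4.
A'(p) = 2p - 4 vanishes at p ∈ {2}; B'(q) = 24(q - 2)(q - 1)(q + 4) vanishes at q ∈ {-4, 1, 2}.
Local minima of A (where A''>0): A(2)=-4. Local minima of B: B(-4)=-1664, B(2)=64.
So the global minimum of g is A(2) + B(-4) − 4 = -4 − 1664 − 4 = -1672, attained at (2, -4).

(2, -4)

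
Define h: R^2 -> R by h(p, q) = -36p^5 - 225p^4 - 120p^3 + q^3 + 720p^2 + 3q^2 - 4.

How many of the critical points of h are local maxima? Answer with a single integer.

h separates as a function of p plus a function of q, so ∇h=0 decouples.
∂h/∂p = -180p(p - 1)(p + 2)(p + 4) = 0 at p ∈ {-4, -2, 0, 1}; ∂h/∂q = 3q(q + 2) = 0 at q ∈ {-2, 0}.
The Hessian is diagonal: diag(h_pp, h_qq). Second derivatives: h_pp(-4)=7200, h_pp(-2)=-2160, h_pp(0)=1440, h_pp(1)=-2700; h_qq(-2)=-6, h_qq(0)=6.
Local maxima occur where both diagonal entries negative: (-2, -2), (1, -2). Count: 2.

2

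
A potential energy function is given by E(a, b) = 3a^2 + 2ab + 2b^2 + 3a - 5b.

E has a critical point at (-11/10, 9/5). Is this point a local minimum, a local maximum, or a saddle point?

local minimum

The Hessian of E is constant: H = [[6, 2], [2, 4]].
det(H) = 6·4 − 2² = 20.
det(H) > 0 and tr(H) = 10 > 0, so H is positive definite and the point is a local minimum.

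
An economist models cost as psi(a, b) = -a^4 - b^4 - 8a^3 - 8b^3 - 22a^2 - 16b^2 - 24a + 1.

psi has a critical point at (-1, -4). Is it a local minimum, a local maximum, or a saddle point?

The mixed partial ∂²psi/∂a∂b is 0, so the Hessian at any point is diag(psi_aa, psi_bb) = diag(-4(3a^2 + 12a + 11), -4(3b^2 + 12b + 8)).
At (-1, -4): H = diag(-8, -32).
Both eigenvalues are negative, so H is negative definite: a local maximum.

local maximum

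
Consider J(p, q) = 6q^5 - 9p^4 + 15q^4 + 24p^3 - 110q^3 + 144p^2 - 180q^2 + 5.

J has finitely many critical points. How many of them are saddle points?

6

J separates as a function of p plus a function of q, so ∇J=0 decouples.
∂J/∂p = -36p(p - 4)(p + 2) = 0 at p ∈ {-2, 0, 4}; ∂J/∂q = 30q(q - 3)(q + 1)(q + 4) = 0 at q ∈ {-4, -1, 0, 3}.
The Hessian is diagonal: diag(J_pp, J_qq). Second derivatives: J_pp(-2)=-432, J_pp(0)=288, J_pp(4)=-864; J_qq(-4)=-2520, J_qq(-1)=360, J_qq(0)=-360, J_qq(3)=2520.
Saddle points occur where the two diagonal entries have opposite signs: (-2, -1), (-2, 3), (0, -4), (0, 0), (4, -1), (4, 3). Count: 6.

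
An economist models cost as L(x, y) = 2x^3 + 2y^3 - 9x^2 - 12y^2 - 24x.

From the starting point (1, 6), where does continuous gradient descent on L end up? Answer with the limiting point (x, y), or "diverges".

L is separable, so gradient descent decouples: x follows -∂L/∂x, y follows -∂L/∂y.
∂L/∂x = 6(x - 4)(x + 1); at x=1 this is -36, so x increases.
∂L/∂y = 6y(y - 4); at y=6 this is 72, so y decreases.
x converges to its nearest critical value 4 (a local min of the x-part); y converges to 4. The iterate converges to (4, 4).

(4, 4)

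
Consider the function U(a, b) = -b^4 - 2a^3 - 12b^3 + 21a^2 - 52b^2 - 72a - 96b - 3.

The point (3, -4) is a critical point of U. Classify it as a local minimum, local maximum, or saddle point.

saddle point

The mixed partial ∂²U/∂a∂b is 0, so the Hessian at any point is diag(U_aa, U_bb) = diag(6(-2a + 7), -4(3b^2 + 18b + 26)).
At (3, -4): H = diag(6, -8).
The eigenvalues have opposite signs, so H is indefinite: a saddle point.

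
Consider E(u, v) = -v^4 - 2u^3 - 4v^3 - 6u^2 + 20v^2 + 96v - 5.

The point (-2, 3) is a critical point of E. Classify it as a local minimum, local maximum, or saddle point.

The mixed partial ∂²E/∂u∂v is 0, so the Hessian at any point is diag(E_uu, E_vv) = diag(-12(u + 1), 4(-3v^2 - 6v + 10)).
At (-2, 3): H = diag(12, -140).
The eigenvalues have opposite signs, so H is indefinite: a saddle point.

saddle point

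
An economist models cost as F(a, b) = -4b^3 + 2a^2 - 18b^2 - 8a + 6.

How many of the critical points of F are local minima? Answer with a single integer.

F separates as a function of a plus a function of b, so ∇F=0 decouples.
∂F/∂a = 4(a - 2) = 0 at a ∈ {2}; ∂F/∂b = -12b(b + 3) = 0 at b ∈ {-3, 0}.
The Hessian is diagonal: diag(F_aa, F_bb). Second derivatives: F_aa(2)=4; F_bb(-3)=36, F_bb(0)=-36.
Local minima occur where both diagonal entries positive: (2, -3). Count: 1.

1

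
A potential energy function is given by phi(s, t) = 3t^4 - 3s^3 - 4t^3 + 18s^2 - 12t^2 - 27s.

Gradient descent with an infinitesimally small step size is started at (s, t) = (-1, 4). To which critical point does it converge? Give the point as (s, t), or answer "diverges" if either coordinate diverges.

(1, 2)

phi is separable, so gradient descent decouples: s follows -∂phi/∂s, t follows -∂phi/∂t.
∂phi/∂s = -9(s - 3)(s - 1); at s=-1 this is -72, so s increases.
∂phi/∂t = 12t(t - 2)(t + 1); at t=4 this is 480, so t decreases.
s converges to its nearest critical value 1 (a local min of the s-part); t converges to 2. The iterate converges to (1, 2).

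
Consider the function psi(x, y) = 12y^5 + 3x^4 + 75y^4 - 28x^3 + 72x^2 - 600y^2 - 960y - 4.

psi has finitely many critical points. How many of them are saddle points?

psi separates as a function of x plus a function of y, so ∇psi=0 decouples.
∂psi/∂x = 12x(x - 4)(x - 3) = 0 at x ∈ {0, 3, 4}; ∂psi/∂y = 60(y - 2)(y + 1)(y + 2)(y + 4) = 0 at y ∈ {-4, -2, -1, 2}.
The Hessian is diagonal: diag(psi_xx, psi_yy). Second derivatives: psi_xx(0)=144, psi_xx(3)=-36, psi_xx(4)=48; psi_yy(-4)=-2160, psi_yy(-2)=480, psi_yy(-1)=-540, psi_yy(2)=4320.
Saddle points occur where the two diagonal entries have opposite signs: (0, -4), (0, -1), (3, -2), (3, 2), (4, -4), (4, -1). Count: 6.

6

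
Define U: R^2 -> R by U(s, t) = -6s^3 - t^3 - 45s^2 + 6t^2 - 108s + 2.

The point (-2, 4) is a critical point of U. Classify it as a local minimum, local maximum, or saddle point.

The mixed partial ∂²U/∂s∂t is 0, so the Hessian at any point is diag(U_ss, U_tt) = diag(-18(2s + 5), 6(-t + 2)).
At (-2, 4): H = diag(-18, -12).
Both eigenvalues are negative, so H is negative definite: a local maximum.

local maximum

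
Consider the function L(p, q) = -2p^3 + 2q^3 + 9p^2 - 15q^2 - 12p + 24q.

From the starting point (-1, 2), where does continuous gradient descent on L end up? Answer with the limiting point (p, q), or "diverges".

(1, 4)

L is separable, so gradient descent decouples: p follows -∂L/∂p, q follows -∂L/∂q.
∂L/∂p = -6(p - 2)(p - 1); at p=-1 this is -36, so p increases.
∂L/∂q = 6(q - 4)(q - 1); at q=2 this is -12, so q increases.
p converges to its nearest critical value 1 (a local min of the p-part); q converges to 4. The iterate converges to (1, 4).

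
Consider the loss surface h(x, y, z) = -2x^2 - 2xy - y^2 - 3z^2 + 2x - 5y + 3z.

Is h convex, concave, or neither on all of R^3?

concave

h is quadratic, so its Hessian is the constant matrix H = [[-4, -2, 0], [-2, -2, 0], [0, 0, -6]].
Leading principal minors: -4, 4, -24.
Signs alternate −, +, − ⇒ H ≺ 0 ⇒ concave.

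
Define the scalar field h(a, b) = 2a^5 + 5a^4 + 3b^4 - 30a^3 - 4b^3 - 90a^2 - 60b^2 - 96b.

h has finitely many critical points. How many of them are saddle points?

6

h separates as a function of a plus a function of b, so ∇h=0 decouples.
∂h/∂a = 10a(a - 3)(a + 2)(a + 3) = 0 at a ∈ {-3, -2, 0, 3}; ∂h/∂b = 12(b - 4)(b + 1)(b + 2) = 0 at b ∈ {-2, -1, 4}.
The Hessian is diagonal: diag(h_aa, h_bb). Second derivatives: h_aa(-3)=-180, h_aa(-2)=100, h_aa(0)=-180, h_aa(3)=900; h_bb(-2)=72, h_bb(-1)=-60, h_bb(4)=360.
Saddle points occur where the two diagonal entries have opposite signs: (-3, -2), (-3, 4), (-2, -1), (0, -2), (0, 4), (3, -1). Count: 6.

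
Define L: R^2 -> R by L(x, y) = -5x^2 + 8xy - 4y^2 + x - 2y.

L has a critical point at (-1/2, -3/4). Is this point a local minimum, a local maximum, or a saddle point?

local maximum

The Hessian of L is constant: H = [[-10, 8], [8, -8]].
det(H) = (-10)·(-8) − 8² = 16.
det(H) > 0 and tr(H) = -18 < 0, so H is negative definite and the point is a local maximum.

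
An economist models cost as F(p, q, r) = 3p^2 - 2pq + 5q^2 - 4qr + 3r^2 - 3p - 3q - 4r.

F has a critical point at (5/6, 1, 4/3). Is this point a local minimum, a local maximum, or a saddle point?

local minimum

The Hessian is constant: H = [[6, -2, 0], [-2, 10, -4], [0, -4, 6]].
Leading principal minors: Δ₁ = 6, Δ₂ = 56, Δ₃ = 240.
All leading minors are positive, so H is positive definite: a local minimum.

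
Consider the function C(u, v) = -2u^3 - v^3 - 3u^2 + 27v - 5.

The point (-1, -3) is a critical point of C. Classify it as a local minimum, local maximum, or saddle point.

local minimum

The mixed partial ∂²C/∂u∂v is 0, so the Hessian at any point is diag(C_uu, C_vv) = diag(-6(2u + 1), -6v).
At (-1, -3): H = diag(6, 18).
Both eigenvalues are positive, so H is positive definite: a local minimum.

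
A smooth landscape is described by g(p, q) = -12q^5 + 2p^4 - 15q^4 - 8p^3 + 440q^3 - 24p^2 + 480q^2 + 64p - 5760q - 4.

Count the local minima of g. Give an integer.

4

g separates as a function of p plus a function of q, so ∇g=0 decouples.
∂g/∂p = 8(p - 4)(p - 1)(p + 2) = 0 at p ∈ {-2, 1, 4}; ∂g/∂q = -60(q - 4)(q - 2)(q + 3)(q + 4) = 0 at q ∈ {-4, -3, 2, 4}.
The Hessian is diagonal: diag(g_pp, g_qq). Second derivatives: g_pp(-2)=144, g_pp(1)=-72, g_pp(4)=144; g_qq(-4)=2880, g_qq(-3)=-2100, g_qq(2)=3600, g_qq(4)=-6720.
Local minima occur where both diagonal entries positive: (-2, -4), (-2, 2), (4, -4), (4, 2). Count: 4.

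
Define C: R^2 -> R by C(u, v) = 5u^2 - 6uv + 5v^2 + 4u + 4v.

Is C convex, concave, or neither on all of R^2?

convex

C is quadratic, so its Hessian is the constant matrix H = [[10, -6], [-6, 10]].
det(H) = 64, tr(H) = 20.
det(H) > 0 and tr(H) > 0, so H is positive definite everywhere: convex.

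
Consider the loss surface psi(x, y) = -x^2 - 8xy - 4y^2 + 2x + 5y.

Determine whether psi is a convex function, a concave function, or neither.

neither

psi is quadratic, so its Hessian is the constant matrix H = [[-2, -8], [-8, -8]].
det(H) = -48, tr(H) = -10.
det(H) < 0, so H is indefinite: neither convex nor concave.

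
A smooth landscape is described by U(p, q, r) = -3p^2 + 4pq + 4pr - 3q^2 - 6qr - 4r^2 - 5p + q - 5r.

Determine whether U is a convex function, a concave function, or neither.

U is quadratic, so its Hessian is the constant matrix H = [[-6, 4, 4], [4, -6, -6], [4, -6, -8]].
Leading principal minors: -6, 20, -40.
Signs alternate −, +, − ⇒ H ≺ 0 ⇒ concave.

concave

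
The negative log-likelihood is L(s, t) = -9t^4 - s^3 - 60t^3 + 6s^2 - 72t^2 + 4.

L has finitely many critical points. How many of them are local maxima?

L separates as a function of s plus a function of t, so ∇L=0 decouples.
∂L/∂s = -3s(s - 4) = 0 at s ∈ {0, 4}; ∂L/∂t = -36t(t + 1)(t + 4) = 0 at t ∈ {-4, -1, 0}.
The Hessian is diagonal: diag(L_ss, L_tt). Second derivatives: L_ss(0)=12, L_ss(4)=-12; L_tt(-4)=-432, L_tt(-1)=108, L_tt(0)=-144.
Local maxima occur where both diagonal entries negative: (4, -4), (4, 0). Count: 2.

2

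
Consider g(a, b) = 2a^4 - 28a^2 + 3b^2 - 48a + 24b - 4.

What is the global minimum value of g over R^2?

g(a,b) separates as P(a) + Q(b) − 4, so its minimum is min P + min Q − 4.
P'(a) = 8(a - 3)(a + 1)(a + 2) vanishes at a ∈ {-2, -1, 3}; Q'(b) = 6b + 24 vanishes at b ∈ {-4}.
Local minima of P (where P''>0): P(-2)=16, P(3)=-234. Local minima of Q: Q(-4)=-48.
So the global minimum of g is P(3) + Q(-4) − 4 = -234 − 48 − 4 = -286, attained at (3, -4).

-286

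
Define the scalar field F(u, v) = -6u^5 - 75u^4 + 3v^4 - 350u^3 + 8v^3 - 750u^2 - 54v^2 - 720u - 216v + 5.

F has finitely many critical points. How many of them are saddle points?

F separates as a function of u plus a function of v, so ∇F=0 decouples.
∂F/∂u = -30(u + 1)(u + 2)(u + 3)(u + 4) = 0 at u ∈ {-4, -3, -2, -1}; ∂F/∂v = 12(v - 3)(v + 2)(v + 3) = 0 at v ∈ {-3, -2, 3}.
The Hessian is diagonal: diag(F_uu, F_vv). Second derivatives: F_uu(-4)=180, F_uu(-3)=-60, F_uu(-2)=60, F_uu(-1)=-180; F_vv(-3)=72, F_vv(-2)=-60, F_vv(3)=360.
Saddle points occur where the two diagonal entries have opposite signs: (-4, -2), (-3, -3), (-3, 3), (-2, -2), (-1, -3), (-1, 3). Count: 6.

6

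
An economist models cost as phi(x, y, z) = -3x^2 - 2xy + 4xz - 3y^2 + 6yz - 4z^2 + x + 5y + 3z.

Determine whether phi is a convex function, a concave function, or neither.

phi is quadratic, so its Hessian is the constant matrix H = [[-6, -2, 4], [-2, -6, 6], [4, 6, -8]].
Leading principal minors: -6, 32, -40.
Signs alternate −, +, − ⇒ H ≺ 0 ⇒ concave.

concave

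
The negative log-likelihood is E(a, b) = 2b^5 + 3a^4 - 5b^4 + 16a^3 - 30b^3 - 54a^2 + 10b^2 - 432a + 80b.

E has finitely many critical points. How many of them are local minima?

4

E separates as a function of a plus a function of b, so ∇E=0 decouples.
∂E/∂a = 12(a - 3)(a + 3)(a + 4) = 0 at a ∈ {-4, -3, 3}; ∂E/∂b = 10(b - 4)(b - 1)(b + 1)(b + 2) = 0 at b ∈ {-2, -1, 1, 4}.
The Hessian is diagonal: diag(E_aa, E_bb). Second derivatives: E_aa(-4)=84, E_aa(-3)=-72, E_aa(3)=504; E_bb(-2)=-180, E_bb(-1)=100, E_bb(1)=-180, E_bb(4)=900.
Local minima occur where both diagonal entries positive: (-4, -1), (-4, 4), (3, -1), (3, 4). Count: 4.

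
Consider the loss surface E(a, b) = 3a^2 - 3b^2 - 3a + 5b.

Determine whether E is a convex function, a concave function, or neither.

neither

E is quadratic, so its Hessian is the constant matrix H = [[6, 0], [0, -6]].
det(H) = -36, tr(H) = 0.
det(H) < 0, so H is indefinite: neither convex nor concave.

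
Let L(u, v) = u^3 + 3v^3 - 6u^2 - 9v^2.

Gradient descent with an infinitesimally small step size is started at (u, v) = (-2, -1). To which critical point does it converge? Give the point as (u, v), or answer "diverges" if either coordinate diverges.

L is separable, so gradient descent decouples: u follows -∂L/∂u, v follows -∂L/∂v.
∂L/∂u = 3u(u - 4); at u=-2 this is 36, so u decreases.
∂L/∂v = 9v(v - 2); at v=-1 this is 27, so v decreases.
The u-coordinate has no critical point in that direction and runs off to infinity.

diverges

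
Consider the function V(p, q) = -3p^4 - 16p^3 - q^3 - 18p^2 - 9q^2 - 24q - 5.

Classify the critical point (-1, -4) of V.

The mixed partial ∂²V/∂p∂q is 0, so the Hessian at any point is diag(V_pp, V_qq) = diag(-12(3p^2 + 8p + 3), -6(q + 3)).
At (-1, -4): H = diag(24, 6).
Both eigenvalues are positive, so H is positive definite: a local minimum.

local minimum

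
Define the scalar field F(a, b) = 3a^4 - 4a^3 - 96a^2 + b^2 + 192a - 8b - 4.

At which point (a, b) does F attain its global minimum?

F(a,b) separates as P(a) + Q(b) − 4, so its minimum is min P + min Q − 4.
P'(a) = 12(a - 4)(a - 1)(a + 4) vanishes at a ∈ {-4, 1, 4}; Q'(b) = 2b - 8 vanishes at b ∈ {4}.
Local minima of P (where P''>0): P(-4)=-1280, P(4)=-256. Local minima of Q: Q(4)=-16.
So the global minimum of F is P(-4) + Q(4) − 4 = -1280 − 16 − 4 = -1300, attained at (-4, 4).

(-4, 4)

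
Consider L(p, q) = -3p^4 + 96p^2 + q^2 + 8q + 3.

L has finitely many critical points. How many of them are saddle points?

2

L separates as a function of p plus a function of q, so ∇L=0 decouples.
∂L/∂p = -12p(p - 4)(p + 4) = 0 at p ∈ {-4, 0, 4}; ∂L/∂q = 2(q + 4) = 0 at q ∈ {-4}.
The Hessian is diagonal: diag(L_pp, L_qq). Second derivatives: L_pp(-4)=-384, L_pp(0)=192, L_pp(4)=-384; L_qq(-4)=2.
Saddle points occur where the two diagonal entries have opposite signs: (-4, -4), (4, -4). Count: 2.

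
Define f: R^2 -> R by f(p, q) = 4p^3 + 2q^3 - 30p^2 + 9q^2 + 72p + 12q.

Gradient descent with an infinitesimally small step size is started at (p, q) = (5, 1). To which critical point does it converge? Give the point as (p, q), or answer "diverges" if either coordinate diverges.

f is separable, so gradient descent decouples: p follows -∂f/∂p, q follows -∂f/∂q.
∂f/∂p = 12(p - 3)(p - 2); at p=5 this is 72, so p decreases.
∂f/∂q = 6(q + 1)(q + 2); at q=1 this is 36, so q decreases.
p converges to its nearest critical value 3 (a local min of the p-part); q converges to -1. The iterate converges to (3, -1).

(3, -1)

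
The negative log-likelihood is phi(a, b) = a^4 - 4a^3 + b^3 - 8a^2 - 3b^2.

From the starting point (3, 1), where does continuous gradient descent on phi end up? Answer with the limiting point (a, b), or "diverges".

phi is separable, so gradient descent decouples: a follows -∂phi/∂a, b follows -∂phi/∂b.
∂phi/∂a = 4a(a - 4)(a + 1); at a=3 this is -48, so a increases.
∂phi/∂b = 3b(b - 2); at b=1 this is -3, so b increases.
a converges to its nearest critical value 4 (a local min of the a-part); b converges to 2. The iterate converges to (4, 2).

(4, 2)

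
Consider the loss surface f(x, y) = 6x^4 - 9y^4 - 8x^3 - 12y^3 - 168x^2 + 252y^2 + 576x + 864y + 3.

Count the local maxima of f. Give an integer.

2

f separates as a function of x plus a function of y, so ∇f=0 decouples.
∂f/∂x = 24(x - 3)(x - 2)(x + 4) = 0 at x ∈ {-4, 2, 3}; ∂f/∂y = -36(y - 4)(y + 2)(y + 3) = 0 at y ∈ {-3, -2, 4}.
The Hessian is diagonal: diag(f_xx, f_yy). Second derivatives: f_xx(-4)=1008, f_xx(2)=-144, f_xx(3)=168; f_yy(-3)=-252, f_yy(-2)=216, f_yy(4)=-1512.
Local maxima occur where both diagonal entries negative: (2, -3), (2, 4). Count: 2.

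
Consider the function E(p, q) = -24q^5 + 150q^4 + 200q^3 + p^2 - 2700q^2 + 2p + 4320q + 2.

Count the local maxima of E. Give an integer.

0

E separates as a function of p plus a function of q, so ∇E=0 decouples.
∂E/∂p = 2(p + 1) = 0 at p ∈ {-1}; ∂E/∂q = -120(q - 4)(q - 3)(q - 1)(q + 3) = 0 at q ∈ {-3, 1, 3, 4}.
The Hessian is diagonal: diag(E_pp, E_qq). Second derivatives: E_pp(-1)=2; E_qq(-3)=20160, E_qq(1)=-2880, E_qq(3)=1440, E_qq(4)=-2520.
Local maxima occur where both diagonal entries negative: none. Count: 0.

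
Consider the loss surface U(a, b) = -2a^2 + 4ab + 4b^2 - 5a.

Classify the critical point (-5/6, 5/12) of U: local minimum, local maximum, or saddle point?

The Hessian of U is constant: H = [[-4, 4], [4, 8]].
det(H) = (-4)·8 − 4² = -48.
Since det(H) < 0, H is indefinite and the critical point is a saddle point.

saddle point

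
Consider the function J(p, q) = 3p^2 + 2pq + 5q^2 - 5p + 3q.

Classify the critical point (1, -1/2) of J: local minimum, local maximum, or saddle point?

The Hessian of J is constant: H = [[6, 2], [2, 10]].
det(H) = 6·10 − 2² = 56.
det(H) > 0 and tr(H) = 16 > 0, so H is positive definite and the point is a local minimum.

local minimum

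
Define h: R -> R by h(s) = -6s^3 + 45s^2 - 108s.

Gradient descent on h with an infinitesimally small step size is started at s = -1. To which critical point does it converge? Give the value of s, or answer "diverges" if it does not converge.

2

h'(s) = -18(s - 3)(s - 2), so h'(-1) = -216.
Gradient descent moves in the -h' direction, i.e. s is increasing.
The nearest critical point in that direction is s = 2, where h'' = 18 > 0 (a local minimum). The iterate converges there.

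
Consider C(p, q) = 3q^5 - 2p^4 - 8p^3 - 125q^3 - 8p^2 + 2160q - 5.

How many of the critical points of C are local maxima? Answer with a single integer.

4

C separates as a function of p plus a function of q, so ∇C=0 decouples.
∂C/∂p = -8p(p + 1)(p + 2) = 0 at p ∈ {-2, -1, 0}; ∂C/∂q = 15(q - 4)(q - 3)(q + 3)(q + 4) = 0 at q ∈ {-4, -3, 3, 4}.
The Hessian is diagonal: diag(C_pp, C_qq). Second derivatives: C_pp(-2)=-16, C_pp(-1)=8, C_pp(0)=-16; C_qq(-4)=-840, C_qq(-3)=630, C_qq(3)=-630, C_qq(4)=840.
Local maxima occur where both diagonal entries negative: (-2, -4), (-2, 3), (0, -4), (0, 3). Count: 4.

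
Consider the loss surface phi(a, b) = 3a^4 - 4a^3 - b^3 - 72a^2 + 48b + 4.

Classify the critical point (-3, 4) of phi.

The mixed partial ∂²phi/∂a∂b is 0, so the Hessian at any point is diag(phi_aa, phi_bb) = diag(12(3a^2 - 2a - 12), -6b).
At (-3, 4): H = diag(252, -24).
The eigenvalues have opposite signs, so H is indefinite: a saddle point.

saddle point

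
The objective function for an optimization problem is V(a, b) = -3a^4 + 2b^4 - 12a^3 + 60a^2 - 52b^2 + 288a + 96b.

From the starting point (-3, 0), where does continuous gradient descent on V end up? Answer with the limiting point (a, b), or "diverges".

V is separable, so gradient descent decouples: a follows -∂V/∂a, b follows -∂V/∂b.
∂V/∂a = -12(a - 3)(a + 2)(a + 4); at a=-3 this is -72, so a increases.
∂V/∂b = 8(b - 3)(b - 1)(b + 4); at b=0 this is 96, so b decreases.
a converges to its nearest critical value -2 (a local min of the a-part); b converges to -4. The iterate converges to (-2, -4).

(-2, -4)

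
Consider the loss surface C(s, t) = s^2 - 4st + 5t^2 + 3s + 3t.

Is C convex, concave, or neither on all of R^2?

C is quadratic, so its Hessian is the constant matrix H = [[2, -4], [-4, 10]].
det(H) = 4, tr(H) = 12.
det(H) > 0 and tr(H) > 0, so H is positive definite everywhere: convex.

convex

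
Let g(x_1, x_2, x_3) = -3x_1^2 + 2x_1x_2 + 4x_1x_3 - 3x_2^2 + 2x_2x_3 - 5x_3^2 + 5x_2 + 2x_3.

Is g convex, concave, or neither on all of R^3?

concave

g is quadratic, so its Hessian is the constant matrix H = [[-6, 2, 4], [2, -6, 2], [4, 2, -10]].
Leading principal minors: -6, 32, -168.
Signs alternate −, +, − ⇒ H ≺ 0 ⇒ concave.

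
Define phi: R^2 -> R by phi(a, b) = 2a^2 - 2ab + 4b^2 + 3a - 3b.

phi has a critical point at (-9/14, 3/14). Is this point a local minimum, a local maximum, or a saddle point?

local minimum

The Hessian of phi is constant: H = [[4, -2], [-2, 8]].
det(H) = 4·8 − (-2)² = 28.
det(H) > 0 and tr(H) = 12 > 0, so H is positive definite and the point is a local minimum.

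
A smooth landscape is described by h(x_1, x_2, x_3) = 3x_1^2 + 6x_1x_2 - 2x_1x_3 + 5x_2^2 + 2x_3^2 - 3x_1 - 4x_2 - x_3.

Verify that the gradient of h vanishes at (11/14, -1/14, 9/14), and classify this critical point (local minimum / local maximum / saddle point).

∇h = (6x_1 + 6x_2 - 2x_3 - 3, 6x_1 + 10x_2 - 4, -2x_1 + 4x_3 - 1); substituting (11/14, -1/14, 9/14) gives ∇h = (0, 0, 0), so (11/14, -1/14, 9/14) is indeed a critical point.
The Hessian is constant: H = [[6, 6, -2], [6, 10, 0], [-2, 0, 4]].
Leading principal minors: Δ₁ = 6, Δ₂ = 24, Δ₃ = 56.
All leading minors are positive, so H is positive definite: a local minimum.

local minimum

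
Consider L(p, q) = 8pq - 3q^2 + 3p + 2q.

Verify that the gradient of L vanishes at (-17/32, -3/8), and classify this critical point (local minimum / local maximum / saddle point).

∇L = (8q + 3, 8p - 6q + 2); substituting (-17/32, -3/8) gives ∇L = (0, 0), so (-17/32, -3/8) is indeed a critical point.
The Hessian of L is constant: H = [[0, 8], [8, -6]].
det(H) = 0·(-6) − 8² = -64.
Since det(H) < 0, H is indefinite and the critical point is a saddle point.

saddle point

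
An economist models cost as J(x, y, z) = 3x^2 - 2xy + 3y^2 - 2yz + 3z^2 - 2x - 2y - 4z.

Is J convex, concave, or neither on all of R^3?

J is quadratic, so its Hessian is the constant matrix H = [[6, -2, 0], [-2, 6, -2], [0, -2, 6]].
Leading principal minors: 6, 32, 168.
All positive ⇒ H ≻ 0 ⇒ convex.

convex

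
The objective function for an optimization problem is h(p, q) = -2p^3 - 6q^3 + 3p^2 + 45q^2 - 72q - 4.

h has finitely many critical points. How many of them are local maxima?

h separates as a function of p plus a function of q, so ∇h=0 decouples.
∂h/∂p = -6p(p - 1) = 0 at p ∈ {0, 1}; ∂h/∂q = -18(q - 4)(q - 1) = 0 at q ∈ {1, 4}.
The Hessian is diagonal: diag(h_pp, h_qq). Second derivatives: h_pp(0)=6, h_pp(1)=-6; h_qq(1)=54, h_qq(4)=-54.
Local maxima occur where both diagonal entries negative: (1, 4). Count: 1.

1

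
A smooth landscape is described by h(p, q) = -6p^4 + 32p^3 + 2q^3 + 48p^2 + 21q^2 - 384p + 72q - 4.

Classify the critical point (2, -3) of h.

The mixed partial ∂²h/∂p∂q is 0, so the Hessian at any point is diag(h_pp, h_qq) = diag(24(-3p^2 + 8p + 4), 6(2q + 7)).
At (2, -3): H = diag(192, 6).
Both eigenvalues are positive, so H is positive definite: a local minimum.

local minimum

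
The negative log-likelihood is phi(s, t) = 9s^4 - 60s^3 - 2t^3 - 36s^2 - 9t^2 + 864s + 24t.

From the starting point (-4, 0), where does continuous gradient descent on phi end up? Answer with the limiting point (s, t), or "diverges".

(-2, -4)

phi is separable, so gradient descent decouples: s follows -∂phi/∂s, t follows -∂phi/∂t.
∂phi/∂s = 36(s - 4)(s - 3)(s + 2); at s=-4 this is -4032, so s increases.
∂phi/∂t = -6(t - 1)(t + 4); at t=0 this is 24, so t decreases.
s converges to its nearest critical value -2 (a local min of the s-part); t converges to -4. The iterate converges to (-2, -4).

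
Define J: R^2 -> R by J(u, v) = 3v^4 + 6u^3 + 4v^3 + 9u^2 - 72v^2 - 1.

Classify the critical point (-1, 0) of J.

local maximum

The mixed partial ∂²J/∂u∂v is 0, so the Hessian at any point is diag(J_uu, J_vv) = diag(18(2u + 1), 12(3v^2 + 2v - 12)).
At (-1, 0): H = diag(-18, -144).
Both eigenvalues are negative, so H is negative definite: a local maximum.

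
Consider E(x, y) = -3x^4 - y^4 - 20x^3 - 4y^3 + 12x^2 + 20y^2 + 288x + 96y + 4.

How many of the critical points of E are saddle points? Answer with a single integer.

E separates as a function of x plus a function of y, so ∇E=0 decouples.
∂E/∂x = -12(x - 2)(x + 3)(x + 4) = 0 at x ∈ {-4, -3, 2}; ∂E/∂y = -4(y - 3)(y + 2)(y + 4) = 0 at y ∈ {-4, -2, 3}.
The Hessian is diagonal: diag(E_xx, E_yy). Second derivatives: E_xx(-4)=-72, E_xx(-3)=60, E_xx(2)=-360; E_yy(-4)=-56, E_yy(-2)=40, E_yy(3)=-140.
Saddle points occur where the two diagonal entries have opposite signs: (-4, -2), (-3, -4), (-3, 3), (2, -2). Count: 4.

4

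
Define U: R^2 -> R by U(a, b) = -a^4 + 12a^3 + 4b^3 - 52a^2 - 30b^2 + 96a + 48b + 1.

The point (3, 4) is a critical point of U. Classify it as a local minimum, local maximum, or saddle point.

The mixed partial ∂²U/∂a∂b is 0, so the Hessian at any point is diag(U_aa, U_bb) = diag(4(-3a^2 + 18a - 26), 12(2b - 5)).
At (3, 4): H = diag(4, 36).
Both eigenvalues are positive, so H is positive definite: a local minimum.

local minimum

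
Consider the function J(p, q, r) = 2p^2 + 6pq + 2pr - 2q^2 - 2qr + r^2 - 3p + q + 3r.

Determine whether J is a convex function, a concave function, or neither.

J is quadratic, so its Hessian is the constant matrix H = [[4, 6, 2], [6, -4, -2], [2, -2, 2]].
Leading principal minors: 4, -52, -152.
Neither pattern holds ⇒ H is indefinite ⇒ neither convex nor concave.

neither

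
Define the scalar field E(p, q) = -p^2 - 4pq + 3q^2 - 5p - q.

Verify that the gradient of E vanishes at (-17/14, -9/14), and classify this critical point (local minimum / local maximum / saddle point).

∇E = (-2p - 4q - 5, -4p + 6q - 1); substituting (-17/14, -9/14) gives ∇E = (0, 0), so (-17/14, -9/14) is indeed a critical point.
The Hessian of E is constant: H = [[-2, -4], [-4, 6]].
det(H) = (-2)·6 − (-4)² = -28.
Since det(H) < 0, H is indefinite and the critical point is a saddle point.

saddle point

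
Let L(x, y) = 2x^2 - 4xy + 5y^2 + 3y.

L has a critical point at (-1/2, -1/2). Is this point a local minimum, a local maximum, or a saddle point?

The Hessian of L is constant: H = [[4, -4], [-4, 10]].
det(H) = 4·10 − (-4)² = 24.
det(H) > 0 and tr(H) = 14 > 0, so H is positive definite and the point is a local minimum.

local minimum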